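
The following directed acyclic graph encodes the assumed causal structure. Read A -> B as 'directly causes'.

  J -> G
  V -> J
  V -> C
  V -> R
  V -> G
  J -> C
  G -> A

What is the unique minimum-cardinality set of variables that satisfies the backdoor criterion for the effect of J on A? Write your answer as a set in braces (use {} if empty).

Variables eligible for adjustment (non-descendants of J, excluding J and A): {R, V}.
Backdoor paths from J to A:
  P1: J <- V -> G -> A
The empty set is not sufficient: P1 (J <- V -> G -> A) has no collider blocking it and no conditioned non-collider, so it is open.
Try {V}:
  P1: blocked at fork node V ∈ conditioning set.
{V} contains no descendant of J and blocks every backdoor path.
No other singleton works — e.g. {R} leaves P1 open — so {V} is the unique smallest valid adjustment set.

{V}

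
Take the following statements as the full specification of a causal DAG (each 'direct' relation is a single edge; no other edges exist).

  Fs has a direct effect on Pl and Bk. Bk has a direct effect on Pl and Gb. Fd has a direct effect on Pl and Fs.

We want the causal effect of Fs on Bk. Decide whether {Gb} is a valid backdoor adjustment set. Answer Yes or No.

No

Backdoor paths from Fs to Bk (paths whose first edge points into Fs):
  P1: Fs <- Fd -> Pl <- Bk
Condition 1 (no descendant of Fs in the set): FAILS — Gb is a descendant of Fs.
Condition 2 (every backdoor path blocked by {Gb}):
  P1: blocked at collider Pl (neither it nor any descendant is in the conditioning set).
{Gb} does not satisfy the backdoor criterion.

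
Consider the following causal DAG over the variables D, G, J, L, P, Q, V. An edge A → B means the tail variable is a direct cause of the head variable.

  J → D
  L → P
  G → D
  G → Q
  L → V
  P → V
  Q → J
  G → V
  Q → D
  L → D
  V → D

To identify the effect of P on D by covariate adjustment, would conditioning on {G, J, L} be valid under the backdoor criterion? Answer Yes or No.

Backdoor paths from P to D (paths whose first edge points into P):
  P1: P <- L -> V <- G -> Q -> J -> D
  P2: P <- L -> V <- G -> Q -> D
  P3: P <- L -> V <- G -> D
  P4: P <- L -> V -> D
  P5: P <- L -> D
Condition 1 (no descendant of P in the set): holds — descendants of P are {D, V}; none are in {G, J, L}.
Condition 2 (every backdoor path blocked by {G, J, L}):
  P1: blocked at fork node L ∈ conditioning set.
  P2: blocked at fork node L ∈ conditioning set.
  P3: blocked at fork node L ∈ conditioning set.
  P4: blocked at fork node L ∈ conditioning set.
  P5: blocked at fork node L ∈ conditioning set.
{G, J, L} satisfies the backdoor criterion.

Yes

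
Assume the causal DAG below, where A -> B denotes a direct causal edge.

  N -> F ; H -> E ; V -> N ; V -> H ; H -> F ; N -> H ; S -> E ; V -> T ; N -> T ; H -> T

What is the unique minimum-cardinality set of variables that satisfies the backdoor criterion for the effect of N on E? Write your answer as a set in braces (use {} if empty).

Variables eligible for adjustment (non-descendants of N, excluding N and E): {S, V}.
Backdoor paths from N to E:
  P1: N <- V -> H -> E
  P2: N <- V -> T <- H -> E
The empty set is not sufficient: P1 (N <- V -> H -> E) has no collider blocking it and no conditioned non-collider, so it is open.
Try {V}:
  P1: blocked at fork node V ∈ conditioning set.
  P2: blocked at fork node V ∈ conditioning set.
{V} contains no descendant of N and blocks every backdoor path.
No other singleton works — e.g. {S} leaves P1 open — so {V} is the unique smallest valid adjustment set.

{V}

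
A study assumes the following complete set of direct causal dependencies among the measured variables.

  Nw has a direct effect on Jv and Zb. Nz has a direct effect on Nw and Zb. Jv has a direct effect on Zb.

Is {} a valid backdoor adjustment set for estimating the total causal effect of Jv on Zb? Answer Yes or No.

Backdoor paths from Jv to Zb (paths whose first edge points into Jv):
  P1: Jv <- Nw <- Nz -> Zb
  P2: Jv <- Nw -> Zb
Condition 1 (no descendant of Jv in the set): holds — descendants of Jv are {Zb}; none are in {}.
Condition 2 (every backdoor path blocked by {}):
  P1: open — no interior node is in the conditioning set.
  P2: open — no interior node is in the conditioning set.
{} does not satisfy the backdoor criterion.

No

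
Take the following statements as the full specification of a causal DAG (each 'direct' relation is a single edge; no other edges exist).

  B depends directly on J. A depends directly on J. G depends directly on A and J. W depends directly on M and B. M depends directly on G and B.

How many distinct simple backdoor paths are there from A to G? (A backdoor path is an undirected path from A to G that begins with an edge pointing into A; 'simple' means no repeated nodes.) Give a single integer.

A backdoor path from A to G is any simple undirected path whose first edge points into A (i.e. leaves A via a parent).
Parents of A: {J}.
Enumerating:
  P1: A <- J -> B -> M <- G
  P2: A <- J -> B -> W <- M <- G
  P3: A <- J -> G
That exhausts the simple backdoor paths. Count: 3.

3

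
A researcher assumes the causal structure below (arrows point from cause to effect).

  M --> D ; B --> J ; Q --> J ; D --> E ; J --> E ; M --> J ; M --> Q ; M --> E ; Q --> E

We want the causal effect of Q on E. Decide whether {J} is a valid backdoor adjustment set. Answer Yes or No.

No

Backdoor paths from Q to E (paths whose first edge points into Q):
  P1: Q <- M -> D -> E
  P2: Q <- M -> J -> E
  P3: Q <- M -> E
Condition 1 (no descendant of Q in the set): FAILS — J is a descendant of Q.
Condition 2 (every backdoor path blocked by {J}):
  P1: open — no interior node is in the conditioning set.
  P2: blocked at chain node J ∈ conditioning set.
  P3: open — no interior node is in the conditioning set.
{J} does not satisfy the backdoor criterion.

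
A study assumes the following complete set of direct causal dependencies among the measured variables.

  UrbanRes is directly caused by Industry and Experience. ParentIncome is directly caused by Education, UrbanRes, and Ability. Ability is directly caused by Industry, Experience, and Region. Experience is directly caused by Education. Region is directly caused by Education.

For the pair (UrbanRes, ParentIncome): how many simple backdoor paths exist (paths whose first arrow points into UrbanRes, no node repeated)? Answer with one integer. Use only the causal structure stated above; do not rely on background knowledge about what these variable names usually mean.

A backdoor path from UrbanRes to ParentIncome is any simple undirected path whose first edge points into UrbanRes (i.e. leaves UrbanRes via a parent).
Parents of UrbanRes: {Experience, Industry}.
Enumerating:
  P1: UrbanRes <- Industry -> Ability <- Region <- Education -> ParentIncome
  P2: UrbanRes <- Industry -> Ability <- Experience <- Education -> ParentIncome
  P3: UrbanRes <- Industry -> Ability -> ParentIncome
  P4: UrbanRes <- Experience <- Education -> Region -> Ability -> ParentIncome
  P5: UrbanRes <- Experience <- Education -> ParentIncome
  P6: UrbanRes <- Experience -> Ability <- Region <- Education -> ParentIncome
  P7: UrbanRes <- Experience -> Ability -> ParentIncome
That exhausts the simple backdoor paths. Count: 7.

7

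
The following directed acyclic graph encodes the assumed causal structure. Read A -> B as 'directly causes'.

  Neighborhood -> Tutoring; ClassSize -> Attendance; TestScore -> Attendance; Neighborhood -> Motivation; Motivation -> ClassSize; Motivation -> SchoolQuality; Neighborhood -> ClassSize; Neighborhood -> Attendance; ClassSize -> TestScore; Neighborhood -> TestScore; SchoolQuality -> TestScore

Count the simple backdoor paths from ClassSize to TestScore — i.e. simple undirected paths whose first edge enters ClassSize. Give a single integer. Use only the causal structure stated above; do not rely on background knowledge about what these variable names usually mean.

6

A backdoor path from ClassSize to TestScore is any simple undirected path whose first edge points into ClassSize (i.e. leaves ClassSize via a parent).
Parents of ClassSize: {Motivation, Neighborhood}.
Enumerating:
  P1: ClassSize <- Neighborhood -> Motivation -> SchoolQuality -> TestScore
  P2: ClassSize <- Neighborhood -> TestScore
  P3: ClassSize <- Neighborhood -> Attendance <- TestScore
  P4: ClassSize <- Motivation <- Neighborhood -> TestScore
  P5: ClassSize <- Motivation <- Neighborhood -> Attendance <- TestScore
  P6: ClassSize <- Motivation -> SchoolQuality -> TestScore
That exhausts the simple backdoor paths. Count: 6.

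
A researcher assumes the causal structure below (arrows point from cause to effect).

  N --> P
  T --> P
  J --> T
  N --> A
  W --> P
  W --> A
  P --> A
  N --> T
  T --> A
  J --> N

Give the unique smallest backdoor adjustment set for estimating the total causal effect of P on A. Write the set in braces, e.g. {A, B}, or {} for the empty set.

Variables eligible for adjustment (non-descendants of P, excluding P and A): {J, N, T, W}.
Backdoor paths from P to A:
  P1: P <- W -> A
  P2: P <- N <- J -> T -> A
  P3: P <- N -> T -> A
  P4: P <- N -> A
  P5: P <- T <- J -> N -> A
  P6: P <- T <- N -> A
  P7: P <- T -> A
The empty set is not sufficient: P1 (P <- W -> A) has no collider blocking it and no conditioned non-collider, so it is open.
Try {N, T, W}:
  P1: blocked at fork node W ∈ conditioning set.
  P2: blocked at chain node N ∈ conditioning set.
  P3: blocked at fork node N ∈ conditioning set.
  P4: blocked at fork node N ∈ conditioning set.
  P5: blocked at chain node T ∈ conditioning set.
  P6: blocked at chain node T ∈ conditioning set.
  P7: blocked at fork node T ∈ conditioning set.
{N, T, W} contains no descendant of P and blocks every backdoor path.
Every element of {N, T, W} is needed (dropping N leaves P4 open; dropping T leaves P7 open; dropping W leaves P1 open), so no proper subset is valid.
Among all size-3 subsets of the eligible variables, only {N, T, W} blocks every backdoor path, so it is the unique smallest valid adjustment set.

{N, T, W}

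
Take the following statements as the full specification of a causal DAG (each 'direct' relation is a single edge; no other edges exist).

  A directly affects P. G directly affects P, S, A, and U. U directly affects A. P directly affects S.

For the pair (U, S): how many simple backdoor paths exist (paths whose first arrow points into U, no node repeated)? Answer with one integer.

3

A backdoor path from U to S is any simple undirected path whose first edge points into U (i.e. leaves U via a parent).
Parents of U: {G}.
Enumerating:
  P1: U <- G -> A -> P -> S
  P2: U <- G -> P -> S
  P3: U <- G -> S
That exhausts the simple backdoor paths. Count: 3.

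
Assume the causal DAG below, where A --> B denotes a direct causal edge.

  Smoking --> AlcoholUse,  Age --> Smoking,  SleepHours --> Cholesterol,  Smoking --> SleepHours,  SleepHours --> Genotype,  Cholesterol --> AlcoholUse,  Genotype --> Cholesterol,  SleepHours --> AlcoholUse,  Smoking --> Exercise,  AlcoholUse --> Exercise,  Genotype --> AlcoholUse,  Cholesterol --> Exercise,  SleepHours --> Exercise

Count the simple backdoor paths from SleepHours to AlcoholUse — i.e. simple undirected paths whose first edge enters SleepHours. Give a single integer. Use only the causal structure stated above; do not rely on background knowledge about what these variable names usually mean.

A backdoor path from SleepHours to AlcoholUse is any simple undirected path whose first edge points into SleepHours (i.e. leaves SleepHours via a parent).
Parents of SleepHours: {Smoking}.
Enumerating:
  P1: SleepHours <- Smoking -> AlcoholUse
  P2: SleepHours <- Smoking -> Exercise <- Cholesterol <- Genotype -> AlcoholUse
  P3: SleepHours <- Smoking -> Exercise <- Cholesterol -> AlcoholUse
  P4: SleepHours <- Smoking -> Exercise <- AlcoholUse
That exhausts the simple backdoor paths. Count: 4.

4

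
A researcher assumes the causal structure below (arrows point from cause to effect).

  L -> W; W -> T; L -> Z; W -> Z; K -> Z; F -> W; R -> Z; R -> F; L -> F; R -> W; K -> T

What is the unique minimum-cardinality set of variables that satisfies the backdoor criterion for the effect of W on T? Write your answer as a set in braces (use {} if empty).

Variables eligible for adjustment (non-descendants of W, excluding W and T): {F, K, L, R}.
Backdoor paths from W to T:
  P1: W <- L -> F <- R -> Z <- K -> T
  P2: W <- L -> Z <- K -> T
  P3: W <- R -> F <- L -> Z <- K -> T
  P4: W <- R -> Z <- K -> T
  P5: W <- F <- L -> Z <- K -> T
  P6: W <- F <- R -> Z <- K -> T
Each backdoor path contains an unconditioned collider, so every path is already blocked with the empty conditioning set:
  P1: blocked at collider F (neither it nor any descendant is in the conditioning set).
  P2: blocked at collider Z (neither it nor any descendant is in the conditioning set).
  P3: blocked at collider F (neither it nor any descendant is in the conditioning set).
  P4: blocked at collider Z (neither it nor any descendant is in the conditioning set).
  P5: blocked at collider Z (neither it nor any descendant is in the conditioning set).
  P6: blocked at collider Z (neither it nor any descendant is in the conditioning set).
The empty set is therefore the unique smallest valid set.

{}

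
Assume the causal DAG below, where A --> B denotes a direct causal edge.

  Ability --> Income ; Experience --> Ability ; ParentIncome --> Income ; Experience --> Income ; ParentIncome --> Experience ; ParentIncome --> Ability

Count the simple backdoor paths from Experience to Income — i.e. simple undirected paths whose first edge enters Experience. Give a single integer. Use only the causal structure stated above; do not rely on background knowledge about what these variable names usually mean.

A backdoor path from Experience to Income is any simple undirected path whose first edge points into Experience (i.e. leaves Experience via a parent).
Parents of Experience: {ParentIncome}.
Enumerating:
  P1: Experience <- ParentIncome -> Ability -> Income
  P2: Experience <- ParentIncome -> Income
That exhausts the simple backdoor paths. Count: 2.

2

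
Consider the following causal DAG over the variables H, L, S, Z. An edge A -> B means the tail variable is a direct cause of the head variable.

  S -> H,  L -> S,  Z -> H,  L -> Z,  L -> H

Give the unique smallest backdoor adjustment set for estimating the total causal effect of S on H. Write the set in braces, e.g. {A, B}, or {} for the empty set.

{L}

Variables eligible for adjustment (non-descendants of S, excluding S and H): {L, Z}.
Backdoor paths from S to H:
  P1: S <- L -> Z -> H
  P2: S <- L -> H
The empty set is not sufficient: P1 (S <- L -> Z -> H) has no collider blocking it and no conditioned non-collider, so it is open.
Try {L}:
  P1: blocked at fork node L ∈ conditioning set.
  P2: blocked at fork node L ∈ conditioning set.
{L} contains no descendant of S and blocks every backdoor path.
No other singleton works — e.g. {Z} leaves P2 open — so {L} is the unique smallest valid adjustment set.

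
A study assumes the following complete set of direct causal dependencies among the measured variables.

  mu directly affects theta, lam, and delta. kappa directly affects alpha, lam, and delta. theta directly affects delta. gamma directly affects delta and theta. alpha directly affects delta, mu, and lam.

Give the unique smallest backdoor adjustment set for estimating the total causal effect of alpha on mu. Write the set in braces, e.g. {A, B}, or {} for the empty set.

{}

Variables eligible for adjustment (non-descendants of alpha, excluding alpha and mu): {gamma, kappa}.
Backdoor paths from alpha to mu:
  P1: alpha <- kappa -> lam <- mu
  P2: alpha <- kappa -> delta <- mu
  P3: alpha <- kappa -> delta <- gamma -> theta <- mu
  P4: alpha <- kappa -> delta <- theta <- mu
Each backdoor path contains an unconditioned collider, so every path is already blocked with the empty conditioning set:
  P1: blocked at collider lam (neither it nor any descendant is in the conditioning set).
  P2: blocked at collider delta (neither it nor any descendant is in the conditioning set).
  P3: blocked at collider delta (neither it nor any descendant is in the conditioning set).
  P4: blocked at collider delta (neither it nor any descendant is in the conditioning set).
The empty set is therefore the unique smallest valid set.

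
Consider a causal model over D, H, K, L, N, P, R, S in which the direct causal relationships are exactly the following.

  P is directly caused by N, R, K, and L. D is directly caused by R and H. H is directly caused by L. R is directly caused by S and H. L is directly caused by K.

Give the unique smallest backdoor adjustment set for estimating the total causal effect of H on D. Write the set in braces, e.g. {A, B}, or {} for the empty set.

Variables eligible for adjustment (non-descendants of H, excluding H and D): {K, L, N, S}.
Backdoor paths from H to D:
  P1: H <- L <- K -> P <- R -> D
  P2: H <- L -> P <- R -> D
Each backdoor path contains an unconditioned collider, so every path is already blocked with the empty conditioning set:
  P1: blocked at collider P (neither it nor any descendant is in the conditioning set).
  P2: blocked at collider P (neither it nor any descendant is in the conditioning set).
The empty set is therefore the unique smallest valid set.

{}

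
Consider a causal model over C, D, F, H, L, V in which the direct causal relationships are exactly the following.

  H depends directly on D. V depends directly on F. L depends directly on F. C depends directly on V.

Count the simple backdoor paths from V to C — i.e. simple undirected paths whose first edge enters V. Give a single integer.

A backdoor path from V to C is any simple undirected path whose first edge points into V (i.e. leaves V via a parent).
Parents of V: {F}.
No simple path from any parent of V reaches C without revisiting V, so there are no backdoor paths.

0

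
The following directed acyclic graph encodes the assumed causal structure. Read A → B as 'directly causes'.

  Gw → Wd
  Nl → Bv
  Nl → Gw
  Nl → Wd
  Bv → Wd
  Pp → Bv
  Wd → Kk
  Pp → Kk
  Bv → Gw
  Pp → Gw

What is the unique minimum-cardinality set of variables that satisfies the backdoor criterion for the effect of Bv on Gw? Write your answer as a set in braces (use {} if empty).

Variables eligible for adjustment (non-descendants of Bv, excluding Bv and Gw): {Nl, Pp}.
Backdoor paths from Bv to Gw:
  P1: Bv <- Nl -> Gw
  P2: Bv <- Nl -> Wd <- Gw
  P3: Bv <- Nl -> Wd -> Kk <- Pp -> Gw
  P4: Bv <- Pp -> Gw
  P5: Bv <- Pp -> Kk <- Wd <- Nl -> Gw
  P6: Bv <- Pp -> Kk <- Wd <- Gw
The empty set is not sufficient: P1 (Bv <- Nl -> Gw) has no collider blocking it and no conditioned non-collider, so it is open.
Try {Nl, Pp}:
  P1: blocked at fork node Nl ∈ conditioning set.
  P2: blocked at fork node Nl ∈ conditioning set.
  P3: blocked at fork node Nl ∈ conditioning set.
  P4: blocked at fork node Pp ∈ conditioning set.
  P5: blocked at fork node Pp ∈ conditioning set.
  P6: blocked at fork node Pp ∈ conditioning set.
{Nl, Pp} contains no descendant of Bv and blocks every backdoor path.
Every element of {Nl, Pp} is needed (dropping Nl leaves P1 open; dropping Pp leaves P4 open), so no proper subset is valid.
Among all size-2 subsets of the eligible variables, only {Nl, Pp} blocks every backdoor path, so it is the unique smallest valid adjustment set.

{Nl, Pp}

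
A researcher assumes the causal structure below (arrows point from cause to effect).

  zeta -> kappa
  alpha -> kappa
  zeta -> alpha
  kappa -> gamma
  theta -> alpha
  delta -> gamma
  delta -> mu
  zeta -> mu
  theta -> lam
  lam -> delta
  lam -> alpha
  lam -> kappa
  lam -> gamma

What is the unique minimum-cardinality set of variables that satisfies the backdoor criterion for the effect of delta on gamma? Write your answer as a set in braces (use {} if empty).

{lam}

Variables eligible for adjustment (non-descendants of delta, excluding delta and gamma): {alpha, kappa, lam, theta, zeta}.
Backdoor paths from delta to gamma:
  P1: delta <- lam <- theta -> alpha <- zeta -> kappa -> gamma
  P2: delta <- lam <- theta -> alpha -> kappa -> gamma
  P3: delta <- lam -> alpha <- zeta -> kappa -> gamma
  P4: delta <- lam -> alpha -> kappa -> gamma
  P5: delta <- lam -> kappa -> gamma
  P6: delta <- lam -> gamma
The empty set is not sufficient: P2 (delta <- lam <- theta -> alpha -> kappa -> gamma) has no collider blocking it and no conditioned non-collider, so it is open.
Try {lam}:
  P1: blocked at chain node lam ∈ conditioning set.
  P2: blocked at chain node lam ∈ conditioning set.
  P3: blocked at fork node lam ∈ conditioning set.
  P4: blocked at fork node lam ∈ conditioning set.
  P5: blocked at fork node lam ∈ conditioning set.
  P6: blocked at fork node lam ∈ conditioning set.
{lam} contains no descendant of delta and blocks every backdoor path.
No other singleton works — e.g. {zeta} leaves P2 open — so {lam} is the unique smallest valid adjustment set.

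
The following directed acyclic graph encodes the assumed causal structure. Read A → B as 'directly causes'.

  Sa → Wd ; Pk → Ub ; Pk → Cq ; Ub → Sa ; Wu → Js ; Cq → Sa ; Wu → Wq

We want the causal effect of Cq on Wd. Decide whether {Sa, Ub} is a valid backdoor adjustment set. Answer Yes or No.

No

Backdoor paths from Cq to Wd (paths whose first edge points into Cq):
  P1: Cq <- Pk -> Ub -> Sa -> Wd
Condition 1 (no descendant of Cq in the set): FAILS — Sa is a descendant of Cq.
Condition 2 (every backdoor path blocked by {Sa, Ub}):
  P1: blocked at chain node Ub ∈ conditioning set.
{Sa, Ub} does not satisfy the backdoor criterion.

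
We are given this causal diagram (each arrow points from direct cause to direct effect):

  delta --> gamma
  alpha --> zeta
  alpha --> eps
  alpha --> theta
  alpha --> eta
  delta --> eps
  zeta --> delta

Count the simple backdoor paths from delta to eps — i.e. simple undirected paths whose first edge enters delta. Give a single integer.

A backdoor path from delta to eps is any simple undirected path whose first edge points into delta (i.e. leaves delta via a parent).
Parents of delta: {zeta}.
Enumerating:
  P1: delta <- zeta <- alpha -> eps
That exhausts the simple backdoor paths. Count: 1.

1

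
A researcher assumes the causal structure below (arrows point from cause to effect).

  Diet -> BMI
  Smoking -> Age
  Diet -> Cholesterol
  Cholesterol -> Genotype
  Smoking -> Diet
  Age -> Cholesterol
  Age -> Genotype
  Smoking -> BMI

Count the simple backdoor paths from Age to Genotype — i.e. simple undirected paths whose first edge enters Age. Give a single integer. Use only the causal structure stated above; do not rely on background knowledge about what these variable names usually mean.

2

A backdoor path from Age to Genotype is any simple undirected path whose first edge points into Age (i.e. leaves Age via a parent).
Parents of Age: {Smoking}.
Enumerating:
  P1: Age <- Smoking -> Diet -> Cholesterol -> Genotype
  P2: Age <- Smoking -> BMI <- Diet -> Cholesterol -> Genotype
That exhausts the simple backdoor paths. Count: 2.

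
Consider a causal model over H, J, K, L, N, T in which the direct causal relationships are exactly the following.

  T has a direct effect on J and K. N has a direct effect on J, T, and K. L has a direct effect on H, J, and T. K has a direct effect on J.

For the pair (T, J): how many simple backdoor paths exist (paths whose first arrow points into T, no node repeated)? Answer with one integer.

3

A backdoor path from T to J is any simple undirected path whose first edge points into T (i.e. leaves T via a parent).
Parents of T: {L, N}.
Enumerating:
  P1: T <- L -> J
  P2: T <- N -> K -> J
  P3: T <- N -> J
That exhausts the simple backdoor paths. Count: 3.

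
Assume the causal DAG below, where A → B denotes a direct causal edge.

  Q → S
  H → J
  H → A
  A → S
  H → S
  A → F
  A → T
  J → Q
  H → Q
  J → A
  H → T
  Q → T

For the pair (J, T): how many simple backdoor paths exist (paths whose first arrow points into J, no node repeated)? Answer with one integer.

A backdoor path from J to T is any simple undirected path whose first edge points into J (i.e. leaves J via a parent).
Parents of J: {H}.
Enumerating:
  P1: J <- H -> A -> S <- Q -> T
  P2: J <- H -> A -> T
  P3: J <- H -> Q -> S <- A -> T
  P4: J <- H -> Q -> T
  P5: J <- H -> S <- A -> T
  P6: J <- H -> S <- Q -> T
  P7: J <- H -> T
That exhausts the simple backdoor paths. Count: 7.

7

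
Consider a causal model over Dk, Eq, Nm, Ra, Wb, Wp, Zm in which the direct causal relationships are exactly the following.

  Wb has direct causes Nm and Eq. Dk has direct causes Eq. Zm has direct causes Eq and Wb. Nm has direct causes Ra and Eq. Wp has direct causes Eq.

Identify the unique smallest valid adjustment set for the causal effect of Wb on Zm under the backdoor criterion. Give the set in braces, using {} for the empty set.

Variables eligible for adjustment (non-descendants of Wb, excluding Wb and Zm): {Dk, Eq, Nm, Ra, Wp}.
Backdoor paths from Wb to Zm:
  P1: Wb <- Eq -> Zm
  P2: Wb <- Nm <- Eq -> Zm
The empty set is not sufficient: P1 (Wb <- Eq -> Zm) has no collider blocking it and no conditioned non-collider, so it is open.
Try {Eq}:
  P1: blocked at fork node Eq ∈ conditioning set.
  P2: blocked at fork node Eq ∈ conditioning set.
{Eq} contains no descendant of Wb and blocks every backdoor path.
No other singleton works — e.g. {Ra} leaves P1 open — so {Eq} is the unique smallest valid adjustment set.

{Eq}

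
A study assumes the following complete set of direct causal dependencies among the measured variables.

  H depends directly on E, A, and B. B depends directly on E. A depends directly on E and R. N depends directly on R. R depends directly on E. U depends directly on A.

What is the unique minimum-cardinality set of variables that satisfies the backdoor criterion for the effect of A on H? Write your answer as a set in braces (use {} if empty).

Variables eligible for adjustment (non-descendants of A, excluding A and H): {B, E, N, R}.
Backdoor paths from A to H:
  P1: A <- E -> B -> H
  P2: A <- E -> H
  P3: A <- R <- E -> B -> H
  P4: A <- R <- E -> H
The empty set is not sufficient: P1 (A <- E -> B -> H) has no collider blocking it and no conditioned non-collider, so it is open.
Try {E}:
  P1: blocked at fork node E ∈ conditioning set.
  P2: blocked at fork node E ∈ conditioning set.
  P3: blocked at fork node E ∈ conditioning set.
  P4: blocked at fork node E ∈ conditioning set.
{E} contains no descendant of A and blocks every backdoor path.
No other singleton works — e.g. {R} leaves P1 open — so {E} is the unique smallest valid adjustment set.

{E}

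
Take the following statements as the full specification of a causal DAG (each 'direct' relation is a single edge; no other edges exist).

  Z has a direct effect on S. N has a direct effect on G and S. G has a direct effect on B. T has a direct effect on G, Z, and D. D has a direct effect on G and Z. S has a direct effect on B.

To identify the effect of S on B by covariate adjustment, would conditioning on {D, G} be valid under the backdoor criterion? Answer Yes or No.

Backdoor paths from S to B (paths whose first edge points into S):
  P1: S <- N -> G -> B
  P2: S <- Z <- T -> D -> G -> B
  P3: S <- Z <- T -> G -> B
  P4: S <- Z <- D <- T -> G -> B
  P5: S <- Z <- D -> G -> B
Condition 1 (no descendant of S in the set): holds — descendants of S are {B}; none are in {D, G}.
Condition 2 (every backdoor path blocked by {D, G}):
  P1: blocked at chain node G ∈ conditioning set.
  P2: blocked at chain node D ∈ conditioning set.
  P3: blocked at chain node G ∈ conditioning set.
  P4: blocked at chain node D ∈ conditioning set.
  P5: blocked at fork node D ∈ conditioning set.
{D, G} satisfies the backdoor criterion.

Yes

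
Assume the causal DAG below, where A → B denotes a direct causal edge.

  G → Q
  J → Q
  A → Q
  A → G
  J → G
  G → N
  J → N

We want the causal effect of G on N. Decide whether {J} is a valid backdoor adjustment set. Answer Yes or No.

Backdoor paths from G to N (paths whose first edge points into G):
  P1: G <- A -> Q <- J -> N
  P2: G <- J -> N
Condition 1 (no descendant of G in the set): holds — descendants of G are {N, Q}; none are in {J}.
Condition 2 (every backdoor path blocked by {J}):
  P1: blocked at collider Q (neither it nor any descendant is in the conditioning set).
  P2: blocked at fork node J ∈ conditioning set.
{J} satisfies the backdoor criterion.

Yes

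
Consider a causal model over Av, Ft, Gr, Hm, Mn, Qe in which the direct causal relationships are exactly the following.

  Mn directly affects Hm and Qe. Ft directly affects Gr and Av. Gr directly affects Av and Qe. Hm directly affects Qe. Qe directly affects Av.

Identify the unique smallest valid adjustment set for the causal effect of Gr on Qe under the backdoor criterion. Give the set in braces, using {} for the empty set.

{}

Variables eligible for adjustment (non-descendants of Gr, excluding Gr and Qe): {Ft, Hm, Mn}.
Backdoor paths from Gr to Qe:
  P1: Gr <- Ft -> Av <- Qe
Each backdoor path contains an unconditioned collider, so every path is already blocked with the empty conditioning set:
  P1: blocked at collider Av (neither it nor any descendant is in the conditioning set).
The empty set is therefore the unique smallest valid set.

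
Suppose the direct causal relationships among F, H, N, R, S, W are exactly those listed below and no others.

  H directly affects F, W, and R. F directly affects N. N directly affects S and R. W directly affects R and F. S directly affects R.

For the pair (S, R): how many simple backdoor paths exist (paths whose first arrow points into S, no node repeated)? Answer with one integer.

5

A backdoor path from S to R is any simple undirected path whose first edge points into S (i.e. leaves S via a parent).
Parents of S: {N}.
Enumerating:
  P1: S <- N <- F <- H -> W -> R
  P2: S <- N <- F <- H -> R
  P3: S <- N <- F <- W <- H -> R
  P4: S <- N <- F <- W -> R
  P5: S <- N -> R
That exhausts the simple backdoor paths. Count: 5.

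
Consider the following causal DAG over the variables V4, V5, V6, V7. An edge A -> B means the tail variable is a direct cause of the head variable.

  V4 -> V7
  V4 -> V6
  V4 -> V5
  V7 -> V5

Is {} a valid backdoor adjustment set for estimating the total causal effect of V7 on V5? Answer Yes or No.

Backdoor paths from V7 to V5 (paths whose first edge points into V7):
  P1: V7 <- V4 -> V5
Condition 1 (no descendant of V7 in the set): holds — descendants of V7 are {V5}; none are in {}.
Condition 2 (every backdoor path blocked by {}):
  P1: open — no interior node is in the conditioning set.
{} does not satisfy the backdoor criterion.

No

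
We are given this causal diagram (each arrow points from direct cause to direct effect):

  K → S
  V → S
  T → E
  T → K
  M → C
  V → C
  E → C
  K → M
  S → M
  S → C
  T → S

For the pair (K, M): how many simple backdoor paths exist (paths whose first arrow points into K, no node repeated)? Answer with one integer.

6

A backdoor path from K to M is any simple undirected path whose first edge points into K (i.e. leaves K via a parent).
Parents of K: {T}.
Enumerating:
  P1: K <- T -> E -> C <- V -> S -> M
  P2: K <- T -> E -> C <- S -> M
  P3: K <- T -> E -> C <- M
  P4: K <- T -> S <- V -> C <- M
  P5: K <- T -> S -> M
  P6: K <- T -> S -> C <- M
That exhausts the simple backdoor paths. Count: 6.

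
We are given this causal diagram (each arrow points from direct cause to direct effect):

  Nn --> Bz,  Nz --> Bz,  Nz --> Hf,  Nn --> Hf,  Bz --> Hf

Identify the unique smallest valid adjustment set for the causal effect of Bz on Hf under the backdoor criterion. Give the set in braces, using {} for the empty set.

{Nn, Nz}

Variables eligible for adjustment (non-descendants of Bz, excluding Bz and Hf): {Nn, Nz}.
Backdoor paths from Bz to Hf:
  P1: Bz <- Nz -> Hf
  P2: Bz <- Nn -> Hf
The empty set is not sufficient: P1 (Bz <- Nz -> Hf) has no collider blocking it and no conditioned non-collider, so it is open.
Try {Nn, Nz}:
  P1: blocked at fork node Nz ∈ conditioning set.
  P2: blocked at fork node Nn ∈ conditioning set.
{Nn, Nz} contains no descendant of Bz and blocks every backdoor path.
Every element of {Nn, Nz} is needed (dropping Nn leaves P2 open; dropping Nz leaves P1 open), so no proper subset is valid.
Among all size-2 subsets of the eligible variables, only {Nn, Nz} blocks every backdoor path, so it is the unique smallest valid adjustment set.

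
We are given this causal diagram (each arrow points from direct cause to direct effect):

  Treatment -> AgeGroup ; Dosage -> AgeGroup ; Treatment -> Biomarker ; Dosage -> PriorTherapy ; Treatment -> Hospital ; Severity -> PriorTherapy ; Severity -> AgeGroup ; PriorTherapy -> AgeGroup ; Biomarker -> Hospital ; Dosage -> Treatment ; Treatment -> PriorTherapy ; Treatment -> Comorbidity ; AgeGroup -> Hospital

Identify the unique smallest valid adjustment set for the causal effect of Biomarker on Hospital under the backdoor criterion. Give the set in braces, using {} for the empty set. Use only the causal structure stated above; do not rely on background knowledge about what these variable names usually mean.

{Treatment}

Variables eligible for adjustment (non-descendants of Biomarker, excluding Biomarker and Hospital): {AgeGroup, Comorbidity, Dosage, PriorTherapy, Severity, Treatment}.
Backdoor paths from Biomarker to Hospital:
  P1: Biomarker <- Treatment <- Dosage -> PriorTherapy <- Severity -> AgeGroup -> Hospital
  P2: Biomarker <- Treatment <- Dosage -> PriorTherapy -> AgeGroup -> Hospital
  P3: Biomarker <- Treatment <- Dosage -> AgeGroup -> Hospital
  P4: Biomarker <- Treatment -> PriorTherapy <- Dosage -> AgeGroup -> Hospital
  P5: Biomarker <- Treatment -> PriorTherapy <- Severity -> AgeGroup -> Hospital
  P6: Biomarker <- Treatment -> PriorTherapy -> AgeGroup -> Hospital
  P7: Biomarker <- Treatment -> AgeGroup -> Hospital
  P8: Biomarker <- Treatment -> Hospital
The empty set is not sufficient: P2 (Biomarker <- Treatment <- Dosage -> PriorTherapy -> AgeGroup -> Hospital) has no collider blocking it and no conditioned non-collider, so it is open.
Try {Treatment}:
  P1: blocked at chain node Treatment ∈ conditioning set.
  P2: blocked at chain node Treatment ∈ conditioning set.
  P3: blocked at chain node Treatment ∈ conditioning set.
  P4: blocked at fork node Treatment ∈ conditioning set.
  P5: blocked at fork node Treatment ∈ conditioning set.
  P6: blocked at fork node Treatment ∈ conditioning set.
  P7: blocked at fork node Treatment ∈ conditioning set.
  P8: blocked at fork node Treatment ∈ conditioning set.
{Treatment} contains no descendant of Biomarker and blocks every backdoor path.
No other singleton works — e.g. {Dosage} leaves P6 open — so {Treatment} is the unique smallest valid adjustment set.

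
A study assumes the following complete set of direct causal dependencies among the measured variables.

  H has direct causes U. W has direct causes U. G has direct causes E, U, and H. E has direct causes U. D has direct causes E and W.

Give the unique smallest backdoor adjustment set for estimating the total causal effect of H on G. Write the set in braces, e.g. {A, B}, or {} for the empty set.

Variables eligible for adjustment (non-descendants of H, excluding H and G): {D, E, U, W}.
Backdoor paths from H to G:
  P1: H <- U -> W -> D <- E -> G
  P2: H <- U -> E -> G
  P3: H <- U -> G
The empty set is not sufficient: P2 (H <- U -> E -> G) has no collider blocking it and no conditioned non-collider, so it is open.
Try {U}:
  P1: blocked at fork node U ∈ conditioning set.
  P2: blocked at fork node U ∈ conditioning set.
  P3: blocked at fork node U ∈ conditioning set.
{U} contains no descendant of H and blocks every backdoor path.
No other singleton works — e.g. {W} leaves P2 open — so {U} is the unique smallest valid adjustment set.

{U}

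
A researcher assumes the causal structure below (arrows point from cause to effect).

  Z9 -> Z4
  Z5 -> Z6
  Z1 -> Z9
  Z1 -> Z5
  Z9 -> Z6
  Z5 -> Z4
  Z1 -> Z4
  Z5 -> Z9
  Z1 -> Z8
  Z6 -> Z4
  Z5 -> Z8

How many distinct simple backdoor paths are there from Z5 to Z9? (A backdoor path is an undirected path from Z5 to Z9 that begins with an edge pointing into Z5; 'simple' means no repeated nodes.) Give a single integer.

3

A backdoor path from Z5 to Z9 is any simple undirected path whose first edge points into Z5 (i.e. leaves Z5 via a parent).
Parents of Z5: {Z1}.
Enumerating:
  P1: Z5 <- Z1 -> Z9
  P2: Z5 <- Z1 -> Z4 <- Z9
  P3: Z5 <- Z1 -> Z4 <- Z6 <- Z9
That exhausts the simple backdoor paths. Count: 3.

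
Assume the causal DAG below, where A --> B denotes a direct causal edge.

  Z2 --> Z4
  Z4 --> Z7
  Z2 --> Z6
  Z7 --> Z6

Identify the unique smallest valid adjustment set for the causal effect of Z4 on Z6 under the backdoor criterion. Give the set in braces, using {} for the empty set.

Variables eligible for adjustment (non-descendants of Z4, excluding Z4 and Z6): {Z2}.
Backdoor paths from Z4 to Z6:
  P1: Z4 <- Z2 -> Z6
The empty set is not sufficient: P1 (Z4 <- Z2 -> Z6) has no collider blocking it and no conditioned non-collider, so it is open.
Try {Z2}:
  P1: blocked at fork node Z2 ∈ conditioning set.
{Z2} contains no descendant of Z4 and blocks every backdoor path.
{Z2} is the unique smallest valid adjustment set.

{Z2}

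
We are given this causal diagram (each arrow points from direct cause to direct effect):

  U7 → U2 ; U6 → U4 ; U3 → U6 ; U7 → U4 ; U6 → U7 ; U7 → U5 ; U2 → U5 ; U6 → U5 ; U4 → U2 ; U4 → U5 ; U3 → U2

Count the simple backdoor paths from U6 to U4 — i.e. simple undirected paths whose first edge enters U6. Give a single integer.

5

A backdoor path from U6 to U4 is any simple undirected path whose first edge points into U6 (i.e. leaves U6 via a parent).
Parents of U6: {U3}.
Enumerating:
  P1: U6 <- U3 -> U2 <- U7 -> U4
  P2: U6 <- U3 -> U2 <- U7 -> U5 <- U4
  P3: U6 <- U3 -> U2 <- U4
  P4: U6 <- U3 -> U2 -> U5 <- U7 -> U4
  P5: U6 <- U3 -> U2 -> U5 <- U4
That exhausts the simple backdoor paths. Count: 5.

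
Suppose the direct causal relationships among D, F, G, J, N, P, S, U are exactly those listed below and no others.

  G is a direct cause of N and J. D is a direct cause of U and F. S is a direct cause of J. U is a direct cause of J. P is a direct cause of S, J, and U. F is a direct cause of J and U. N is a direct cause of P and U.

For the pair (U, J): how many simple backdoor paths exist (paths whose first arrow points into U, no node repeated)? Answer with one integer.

A backdoor path from U to J is any simple undirected path whose first edge points into U (i.e. leaves U via a parent).
Parents of U: {D, F, N, P}.
Enumerating:
  P1: U <- D -> F -> J
  P2: U <- F -> J
  P3: U <- N <- G -> J
  P4: U <- N -> P -> S -> J
  P5: U <- N -> P -> J
  P6: U <- P <- N <- G -> J
  P7: U <- P -> S -> J
  P8: U <- P -> J
That exhausts the simple backdoor paths. Count: 8.

8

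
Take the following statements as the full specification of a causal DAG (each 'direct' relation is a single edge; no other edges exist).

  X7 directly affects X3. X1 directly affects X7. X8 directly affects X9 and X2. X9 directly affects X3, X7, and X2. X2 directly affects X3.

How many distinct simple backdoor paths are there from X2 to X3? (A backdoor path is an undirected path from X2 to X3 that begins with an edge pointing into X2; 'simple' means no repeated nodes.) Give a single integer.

A backdoor path from X2 to X3 is any simple undirected path whose first edge points into X2 (i.e. leaves X2 via a parent).
Parents of X2: {X8, X9}.
Enumerating:
  P1: X2 <- X8 -> X9 -> X7 -> X3
  P2: X2 <- X8 -> X9 -> X3
  P3: X2 <- X9 -> X7 -> X3
  P4: X2 <- X9 -> X3
That exhausts the simple backdoor paths. Count: 4.

4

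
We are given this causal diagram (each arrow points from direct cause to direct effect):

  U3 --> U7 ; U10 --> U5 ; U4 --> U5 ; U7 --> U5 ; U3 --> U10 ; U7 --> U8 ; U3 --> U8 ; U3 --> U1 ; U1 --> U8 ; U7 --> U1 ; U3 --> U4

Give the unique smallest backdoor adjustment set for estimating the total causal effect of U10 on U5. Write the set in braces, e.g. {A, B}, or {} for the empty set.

Variables eligible for adjustment (non-descendants of U10, excluding U10 and U5): {U1, U3, U4, U7, U8}.
Backdoor paths from U10 to U5:
  P1: U10 <- U3 -> U7 -> U5
  P2: U10 <- U3 -> U1 <- U7 -> U5
  P3: U10 <- U3 -> U1 -> U8 <- U7 -> U5
  P4: U10 <- U3 -> U4 -> U5
  P5: U10 <- U3 -> U8 <- U7 -> U5
  P6: U10 <- U3 -> U8 <- U1 <- U7 -> U5
The empty set is not sufficient: P1 (U10 <- U3 -> U7 -> U5) has no collider blocking it and no conditioned non-collider, so it is open.
Try {U3}:
  P1: blocked at fork node U3 ∈ conditioning set.
  P2: blocked at fork node U3 ∈ conditioning set.
  P3: blocked at fork node U3 ∈ conditioning set.
  P4: blocked at fork node U3 ∈ conditioning set.
  P5: blocked at fork node U3 ∈ conditioning set.
  P6: blocked at fork node U3 ∈ conditioning set.
{U3} contains no descendant of U10 and blocks every backdoor path.
No other singleton works — e.g. {U7} leaves P4 open — so {U3} is the unique smallest valid adjustment set.

{U3}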